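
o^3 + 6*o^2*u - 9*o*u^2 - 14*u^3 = (o - 2*u)*(o + u)*(o + 7*u)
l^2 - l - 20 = (l - 5)*(l + 4)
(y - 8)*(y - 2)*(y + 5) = y^3 - 5*y^2 - 34*y + 80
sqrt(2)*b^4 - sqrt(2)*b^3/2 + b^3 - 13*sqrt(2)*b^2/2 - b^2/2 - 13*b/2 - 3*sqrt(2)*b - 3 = (b - 3)*(b + 2)*(b + sqrt(2)/2)*(sqrt(2)*b + sqrt(2)/2)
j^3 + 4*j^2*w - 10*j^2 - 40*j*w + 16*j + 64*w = (j - 8)*(j - 2)*(j + 4*w)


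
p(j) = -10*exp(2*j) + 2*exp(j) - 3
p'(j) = -20*exp(2*j) + 2*exp(j) = (2 - 20*exp(j))*exp(j)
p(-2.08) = -2.91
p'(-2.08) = -0.06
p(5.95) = -1471901.75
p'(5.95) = -2944565.00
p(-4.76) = -2.98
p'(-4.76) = 0.02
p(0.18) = -14.94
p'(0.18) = -26.27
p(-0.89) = -3.87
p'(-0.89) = -2.55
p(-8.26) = -3.00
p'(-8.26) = 0.00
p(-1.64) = -2.99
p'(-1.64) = -0.36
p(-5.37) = -2.99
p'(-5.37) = 0.01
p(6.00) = -1626744.06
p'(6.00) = -3254288.97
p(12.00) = -264890895791.85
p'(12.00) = -529782117087.29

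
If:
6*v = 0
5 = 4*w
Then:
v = 0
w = 5/4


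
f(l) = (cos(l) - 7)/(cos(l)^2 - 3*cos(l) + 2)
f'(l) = (2*sin(l)*cos(l) - 3*sin(l))*(cos(l) - 7)/(cos(l)^2 - 3*cos(l) + 2)^2 - sin(l)/(cos(l)^2 - 3*cos(l) + 2)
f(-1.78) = -2.70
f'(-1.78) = -3.02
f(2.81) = -1.39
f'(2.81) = 0.33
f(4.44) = -2.52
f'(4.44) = -2.65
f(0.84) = -14.29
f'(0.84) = 38.31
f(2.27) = -1.76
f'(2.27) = 1.15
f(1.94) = -2.29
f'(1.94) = 2.18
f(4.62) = -3.10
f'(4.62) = -3.87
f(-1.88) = -2.43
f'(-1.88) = -2.46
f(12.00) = -34.10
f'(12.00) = -130.04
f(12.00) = -34.10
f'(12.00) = -130.04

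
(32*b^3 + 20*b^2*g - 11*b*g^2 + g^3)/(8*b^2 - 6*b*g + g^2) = (8*b^2 + 7*b*g - g^2)/(2*b - g)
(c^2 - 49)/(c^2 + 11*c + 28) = (c - 7)/(c + 4)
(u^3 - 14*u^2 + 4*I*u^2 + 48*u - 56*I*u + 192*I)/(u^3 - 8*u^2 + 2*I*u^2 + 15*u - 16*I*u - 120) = (u^2 + u*(-6 + 4*I) - 24*I)/(u^2 + 2*I*u + 15)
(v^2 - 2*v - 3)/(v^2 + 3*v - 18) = (v + 1)/(v + 6)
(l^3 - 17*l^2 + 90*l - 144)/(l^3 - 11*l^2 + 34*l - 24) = (l^2 - 11*l + 24)/(l^2 - 5*l + 4)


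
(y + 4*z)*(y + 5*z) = y^2 + 9*y*z + 20*z^2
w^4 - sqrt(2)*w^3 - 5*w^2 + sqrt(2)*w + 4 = (w - 1)*(w + 1)*(w - 2*sqrt(2))*(w + sqrt(2))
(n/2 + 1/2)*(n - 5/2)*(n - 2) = n^3/2 - 7*n^2/4 + n/4 + 5/2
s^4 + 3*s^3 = s^3*(s + 3)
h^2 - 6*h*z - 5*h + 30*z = (h - 5)*(h - 6*z)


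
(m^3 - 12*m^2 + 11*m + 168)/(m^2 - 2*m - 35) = (m^2 - 5*m - 24)/(m + 5)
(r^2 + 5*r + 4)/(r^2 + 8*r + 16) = (r + 1)/(r + 4)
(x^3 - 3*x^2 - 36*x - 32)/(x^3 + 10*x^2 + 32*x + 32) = (x^2 - 7*x - 8)/(x^2 + 6*x + 8)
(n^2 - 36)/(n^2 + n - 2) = (n^2 - 36)/(n^2 + n - 2)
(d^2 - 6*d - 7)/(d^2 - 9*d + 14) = (d + 1)/(d - 2)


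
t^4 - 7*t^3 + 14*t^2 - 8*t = t*(t - 4)*(t - 2)*(t - 1)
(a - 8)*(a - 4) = a^2 - 12*a + 32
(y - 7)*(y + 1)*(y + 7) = y^3 + y^2 - 49*y - 49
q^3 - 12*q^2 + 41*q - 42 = (q - 7)*(q - 3)*(q - 2)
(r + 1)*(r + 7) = r^2 + 8*r + 7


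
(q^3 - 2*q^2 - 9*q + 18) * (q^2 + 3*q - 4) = q^5 + q^4 - 19*q^3 - q^2 + 90*q - 72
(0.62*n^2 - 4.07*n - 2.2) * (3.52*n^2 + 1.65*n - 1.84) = 2.1824*n^4 - 13.3034*n^3 - 15.6003*n^2 + 3.8588*n + 4.048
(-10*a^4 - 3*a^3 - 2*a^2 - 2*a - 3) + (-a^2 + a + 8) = -10*a^4 - 3*a^3 - 3*a^2 - a + 5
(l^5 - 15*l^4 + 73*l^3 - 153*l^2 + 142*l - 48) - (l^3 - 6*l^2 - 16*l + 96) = l^5 - 15*l^4 + 72*l^3 - 147*l^2 + 158*l - 144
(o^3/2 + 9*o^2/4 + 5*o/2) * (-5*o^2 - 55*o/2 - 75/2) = -5*o^5/2 - 25*o^4 - 745*o^3/8 - 1225*o^2/8 - 375*o/4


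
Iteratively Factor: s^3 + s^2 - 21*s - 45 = (s + 3)*(s^2 - 2*s - 15) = (s - 5)*(s + 3)*(s + 3)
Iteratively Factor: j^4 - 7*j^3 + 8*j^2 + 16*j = (j - 4)*(j^3 - 3*j^2 - 4*j) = (j - 4)^2*(j^2 + j) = (j - 4)^2*(j + 1)*(j)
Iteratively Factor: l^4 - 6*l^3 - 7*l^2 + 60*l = (l + 3)*(l^3 - 9*l^2 + 20*l) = (l - 4)*(l + 3)*(l^2 - 5*l) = l*(l - 4)*(l + 3)*(l - 5)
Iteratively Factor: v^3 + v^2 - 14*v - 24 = (v + 2)*(v^2 - v - 12) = (v + 2)*(v + 3)*(v - 4)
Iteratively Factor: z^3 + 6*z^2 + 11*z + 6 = (z + 1)*(z^2 + 5*z + 6) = (z + 1)*(z + 3)*(z + 2)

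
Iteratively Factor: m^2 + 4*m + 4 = (m + 2)*(m + 2)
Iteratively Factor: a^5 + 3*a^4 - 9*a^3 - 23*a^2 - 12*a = (a + 4)*(a^4 - a^3 - 5*a^2 - 3*a) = (a + 1)*(a + 4)*(a^3 - 2*a^2 - 3*a) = a*(a + 1)*(a + 4)*(a^2 - 2*a - 3) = a*(a + 1)^2*(a + 4)*(a - 3)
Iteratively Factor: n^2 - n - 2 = (n - 2)*(n + 1)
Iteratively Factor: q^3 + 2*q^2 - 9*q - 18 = (q - 3)*(q^2 + 5*q + 6) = (q - 3)*(q + 2)*(q + 3)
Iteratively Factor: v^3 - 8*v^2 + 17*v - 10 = (v - 2)*(v^2 - 6*v + 5) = (v - 5)*(v - 2)*(v - 1)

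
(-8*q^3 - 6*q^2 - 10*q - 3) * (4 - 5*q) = 40*q^4 - 2*q^3 + 26*q^2 - 25*q - 12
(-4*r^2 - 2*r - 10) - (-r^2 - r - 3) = -3*r^2 - r - 7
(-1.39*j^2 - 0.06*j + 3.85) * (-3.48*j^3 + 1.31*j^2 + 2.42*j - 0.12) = 4.8372*j^5 - 1.6121*j^4 - 16.8404*j^3 + 5.0651*j^2 + 9.3242*j - 0.462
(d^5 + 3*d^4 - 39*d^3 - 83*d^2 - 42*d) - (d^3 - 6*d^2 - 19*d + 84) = d^5 + 3*d^4 - 40*d^3 - 77*d^2 - 23*d - 84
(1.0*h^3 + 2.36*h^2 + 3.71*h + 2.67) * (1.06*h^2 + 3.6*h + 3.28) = 1.06*h^5 + 6.1016*h^4 + 15.7086*h^3 + 23.927*h^2 + 21.7808*h + 8.7576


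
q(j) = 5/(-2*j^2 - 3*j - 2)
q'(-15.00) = 0.00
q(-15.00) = -0.01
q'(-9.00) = -0.00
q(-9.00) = -0.04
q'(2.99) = 0.09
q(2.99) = -0.17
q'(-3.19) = -0.30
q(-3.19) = -0.39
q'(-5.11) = -0.06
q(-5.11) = -0.13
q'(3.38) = 0.07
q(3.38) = -0.14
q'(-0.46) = 5.33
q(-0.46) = -4.79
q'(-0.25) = 5.29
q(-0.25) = -3.64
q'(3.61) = 0.06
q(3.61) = -0.13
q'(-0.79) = -1.04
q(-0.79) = -5.69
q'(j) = 5*(4*j + 3)/(-2*j^2 - 3*j - 2)^2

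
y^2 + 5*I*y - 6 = (y + 2*I)*(y + 3*I)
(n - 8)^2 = n^2 - 16*n + 64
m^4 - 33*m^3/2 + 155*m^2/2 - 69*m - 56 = (m - 8)*(m - 7)*(m - 2)*(m + 1/2)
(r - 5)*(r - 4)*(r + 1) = r^3 - 8*r^2 + 11*r + 20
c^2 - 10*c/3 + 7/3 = (c - 7/3)*(c - 1)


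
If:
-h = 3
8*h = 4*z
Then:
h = -3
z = -6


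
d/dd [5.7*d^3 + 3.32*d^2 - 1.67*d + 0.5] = 17.1*d^2 + 6.64*d - 1.67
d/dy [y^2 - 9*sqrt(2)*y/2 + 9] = 2*y - 9*sqrt(2)/2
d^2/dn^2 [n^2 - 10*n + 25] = 2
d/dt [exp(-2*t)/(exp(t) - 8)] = (16 - 3*exp(t))*exp(-2*t)/(exp(2*t) - 16*exp(t) + 64)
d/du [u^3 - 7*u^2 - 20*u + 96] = 3*u^2 - 14*u - 20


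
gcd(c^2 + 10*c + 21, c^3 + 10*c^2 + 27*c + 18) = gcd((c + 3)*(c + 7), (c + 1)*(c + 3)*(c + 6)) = c + 3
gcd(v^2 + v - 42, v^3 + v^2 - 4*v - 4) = 1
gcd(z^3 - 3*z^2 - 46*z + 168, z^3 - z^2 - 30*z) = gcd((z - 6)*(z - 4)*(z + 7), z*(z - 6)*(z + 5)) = z - 6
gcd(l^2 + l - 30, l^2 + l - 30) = l^2 + l - 30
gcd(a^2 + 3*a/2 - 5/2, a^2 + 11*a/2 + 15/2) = a + 5/2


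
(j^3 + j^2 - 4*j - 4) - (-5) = j^3 + j^2 - 4*j + 1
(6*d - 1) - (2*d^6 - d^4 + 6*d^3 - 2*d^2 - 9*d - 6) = -2*d^6 + d^4 - 6*d^3 + 2*d^2 + 15*d + 5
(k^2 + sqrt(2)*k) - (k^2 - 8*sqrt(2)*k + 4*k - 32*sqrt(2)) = -4*k + 9*sqrt(2)*k + 32*sqrt(2)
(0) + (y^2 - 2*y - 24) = y^2 - 2*y - 24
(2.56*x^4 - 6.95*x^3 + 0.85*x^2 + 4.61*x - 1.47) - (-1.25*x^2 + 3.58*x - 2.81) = 2.56*x^4 - 6.95*x^3 + 2.1*x^2 + 1.03*x + 1.34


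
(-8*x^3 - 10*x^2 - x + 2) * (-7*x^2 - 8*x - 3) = 56*x^5 + 134*x^4 + 111*x^3 + 24*x^2 - 13*x - 6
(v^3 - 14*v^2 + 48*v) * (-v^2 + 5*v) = -v^5 + 19*v^4 - 118*v^3 + 240*v^2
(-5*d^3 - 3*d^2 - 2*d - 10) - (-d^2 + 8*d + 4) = -5*d^3 - 2*d^2 - 10*d - 14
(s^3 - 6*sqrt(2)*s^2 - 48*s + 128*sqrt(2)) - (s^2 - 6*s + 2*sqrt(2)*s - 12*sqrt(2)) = s^3 - 6*sqrt(2)*s^2 - s^2 - 42*s - 2*sqrt(2)*s + 140*sqrt(2)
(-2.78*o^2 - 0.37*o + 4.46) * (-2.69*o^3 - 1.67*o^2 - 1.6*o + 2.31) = 7.4782*o^5 + 5.6379*o^4 - 6.9315*o^3 - 13.278*o^2 - 7.9907*o + 10.3026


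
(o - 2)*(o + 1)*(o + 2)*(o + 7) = o^4 + 8*o^3 + 3*o^2 - 32*o - 28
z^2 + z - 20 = (z - 4)*(z + 5)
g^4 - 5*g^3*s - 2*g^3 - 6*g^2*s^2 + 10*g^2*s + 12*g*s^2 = g*(g - 2)*(g - 6*s)*(g + s)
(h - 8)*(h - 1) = h^2 - 9*h + 8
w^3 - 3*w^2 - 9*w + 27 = (w - 3)^2*(w + 3)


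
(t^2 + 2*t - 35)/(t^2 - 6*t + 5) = (t + 7)/(t - 1)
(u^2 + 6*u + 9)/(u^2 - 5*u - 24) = (u + 3)/(u - 8)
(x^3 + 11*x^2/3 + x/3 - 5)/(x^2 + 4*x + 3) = (3*x^2 + 2*x - 5)/(3*(x + 1))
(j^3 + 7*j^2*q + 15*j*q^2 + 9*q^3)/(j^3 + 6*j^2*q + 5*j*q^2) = (j^2 + 6*j*q + 9*q^2)/(j*(j + 5*q))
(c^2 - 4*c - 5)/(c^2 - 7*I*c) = (c^2 - 4*c - 5)/(c*(c - 7*I))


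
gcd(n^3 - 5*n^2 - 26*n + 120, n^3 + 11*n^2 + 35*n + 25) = n + 5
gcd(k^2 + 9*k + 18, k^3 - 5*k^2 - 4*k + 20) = 1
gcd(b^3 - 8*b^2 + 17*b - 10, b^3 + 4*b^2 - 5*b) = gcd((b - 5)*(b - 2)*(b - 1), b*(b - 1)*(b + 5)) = b - 1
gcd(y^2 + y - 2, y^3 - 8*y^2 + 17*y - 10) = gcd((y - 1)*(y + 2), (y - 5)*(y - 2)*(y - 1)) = y - 1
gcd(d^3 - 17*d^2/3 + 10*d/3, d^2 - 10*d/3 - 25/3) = d - 5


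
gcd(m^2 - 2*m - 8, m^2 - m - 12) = m - 4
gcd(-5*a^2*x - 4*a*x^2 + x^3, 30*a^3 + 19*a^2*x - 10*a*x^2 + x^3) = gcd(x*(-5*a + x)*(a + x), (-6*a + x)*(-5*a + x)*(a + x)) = -5*a^2 - 4*a*x + x^2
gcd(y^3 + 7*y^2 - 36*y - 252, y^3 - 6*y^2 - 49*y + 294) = y^2 + y - 42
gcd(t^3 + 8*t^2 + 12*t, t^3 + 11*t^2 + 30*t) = t^2 + 6*t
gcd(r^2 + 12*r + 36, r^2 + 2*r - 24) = r + 6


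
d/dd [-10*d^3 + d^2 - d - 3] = -30*d^2 + 2*d - 1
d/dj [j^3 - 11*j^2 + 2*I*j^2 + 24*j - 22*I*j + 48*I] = 3*j^2 + j*(-22 + 4*I) + 24 - 22*I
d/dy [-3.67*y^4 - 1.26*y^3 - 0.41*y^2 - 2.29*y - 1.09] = -14.68*y^3 - 3.78*y^2 - 0.82*y - 2.29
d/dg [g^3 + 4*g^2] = g*(3*g + 8)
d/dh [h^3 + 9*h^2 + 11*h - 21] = 3*h^2 + 18*h + 11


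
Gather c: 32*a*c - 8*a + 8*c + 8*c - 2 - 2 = -8*a + c*(32*a + 16) - 4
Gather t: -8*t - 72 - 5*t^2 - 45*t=-5*t^2 - 53*t - 72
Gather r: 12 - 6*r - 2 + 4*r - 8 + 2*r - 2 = 0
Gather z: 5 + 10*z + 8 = 10*z + 13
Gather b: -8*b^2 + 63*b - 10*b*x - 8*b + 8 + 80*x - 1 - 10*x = -8*b^2 + b*(55 - 10*x) + 70*x + 7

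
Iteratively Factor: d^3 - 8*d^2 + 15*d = (d - 3)*(d^2 - 5*d) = d*(d - 3)*(d - 5)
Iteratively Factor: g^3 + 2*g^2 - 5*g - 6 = (g + 1)*(g^2 + g - 6) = (g + 1)*(g + 3)*(g - 2)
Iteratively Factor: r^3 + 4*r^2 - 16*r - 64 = (r + 4)*(r^2 - 16) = (r + 4)^2*(r - 4)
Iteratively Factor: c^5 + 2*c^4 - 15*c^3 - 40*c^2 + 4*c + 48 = (c + 2)*(c^4 - 15*c^2 - 10*c + 24) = (c + 2)^2*(c^3 - 2*c^2 - 11*c + 12) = (c - 1)*(c + 2)^2*(c^2 - c - 12) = (c - 1)*(c + 2)^2*(c + 3)*(c - 4)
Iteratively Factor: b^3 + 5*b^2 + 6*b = (b + 3)*(b^2 + 2*b) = b*(b + 3)*(b + 2)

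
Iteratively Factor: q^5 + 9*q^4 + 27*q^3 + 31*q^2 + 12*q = (q + 4)*(q^4 + 5*q^3 + 7*q^2 + 3*q) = (q + 3)*(q + 4)*(q^3 + 2*q^2 + q) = (q + 1)*(q + 3)*(q + 4)*(q^2 + q) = q*(q + 1)*(q + 3)*(q + 4)*(q + 1)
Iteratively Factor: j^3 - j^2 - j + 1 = (j - 1)*(j^2 - 1) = (j - 1)*(j + 1)*(j - 1)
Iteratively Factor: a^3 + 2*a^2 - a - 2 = (a + 2)*(a^2 - 1) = (a + 1)*(a + 2)*(a - 1)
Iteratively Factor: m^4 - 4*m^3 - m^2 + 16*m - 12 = (m - 1)*(m^3 - 3*m^2 - 4*m + 12) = (m - 2)*(m - 1)*(m^2 - m - 6) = (m - 2)*(m - 1)*(m + 2)*(m - 3)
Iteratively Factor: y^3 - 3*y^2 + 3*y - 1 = (y - 1)*(y^2 - 2*y + 1) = (y - 1)^2*(y - 1)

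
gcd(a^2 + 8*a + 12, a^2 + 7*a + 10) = a + 2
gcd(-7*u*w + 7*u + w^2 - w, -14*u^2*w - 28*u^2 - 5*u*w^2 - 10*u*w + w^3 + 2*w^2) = 7*u - w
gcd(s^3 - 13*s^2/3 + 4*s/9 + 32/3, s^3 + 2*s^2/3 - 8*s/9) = s + 4/3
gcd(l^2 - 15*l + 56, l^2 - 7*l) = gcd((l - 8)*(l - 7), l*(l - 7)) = l - 7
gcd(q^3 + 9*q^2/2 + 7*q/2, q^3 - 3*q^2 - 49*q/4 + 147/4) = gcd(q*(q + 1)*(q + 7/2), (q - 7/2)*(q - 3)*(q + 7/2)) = q + 7/2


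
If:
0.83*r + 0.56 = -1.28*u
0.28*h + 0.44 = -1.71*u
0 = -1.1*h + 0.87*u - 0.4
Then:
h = -0.50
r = -0.40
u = -0.18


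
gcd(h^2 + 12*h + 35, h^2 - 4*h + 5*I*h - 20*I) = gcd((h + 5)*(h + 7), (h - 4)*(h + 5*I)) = 1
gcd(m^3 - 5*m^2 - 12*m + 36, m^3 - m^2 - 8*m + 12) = m^2 + m - 6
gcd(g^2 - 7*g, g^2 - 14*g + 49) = g - 7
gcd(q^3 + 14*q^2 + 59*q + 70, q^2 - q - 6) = q + 2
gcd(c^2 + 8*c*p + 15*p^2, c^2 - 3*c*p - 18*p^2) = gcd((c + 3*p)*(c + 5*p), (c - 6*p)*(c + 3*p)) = c + 3*p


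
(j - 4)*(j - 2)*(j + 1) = j^3 - 5*j^2 + 2*j + 8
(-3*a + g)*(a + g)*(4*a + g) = -12*a^3 - 11*a^2*g + 2*a*g^2 + g^3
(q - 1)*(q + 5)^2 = q^3 + 9*q^2 + 15*q - 25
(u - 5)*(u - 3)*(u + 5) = u^3 - 3*u^2 - 25*u + 75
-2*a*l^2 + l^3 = l^2*(-2*a + l)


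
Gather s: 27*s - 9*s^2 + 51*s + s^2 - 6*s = -8*s^2 + 72*s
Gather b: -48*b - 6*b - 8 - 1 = -54*b - 9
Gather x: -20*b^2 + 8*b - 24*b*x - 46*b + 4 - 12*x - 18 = -20*b^2 - 38*b + x*(-24*b - 12) - 14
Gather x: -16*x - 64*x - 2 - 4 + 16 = 10 - 80*x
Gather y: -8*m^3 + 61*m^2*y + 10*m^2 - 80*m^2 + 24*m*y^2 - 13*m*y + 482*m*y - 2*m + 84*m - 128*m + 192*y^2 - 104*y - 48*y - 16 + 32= -8*m^3 - 70*m^2 - 46*m + y^2*(24*m + 192) + y*(61*m^2 + 469*m - 152) + 16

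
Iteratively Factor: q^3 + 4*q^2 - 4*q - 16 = (q - 2)*(q^2 + 6*q + 8) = (q - 2)*(q + 4)*(q + 2)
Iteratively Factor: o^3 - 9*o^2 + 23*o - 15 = (o - 5)*(o^2 - 4*o + 3) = (o - 5)*(o - 3)*(o - 1)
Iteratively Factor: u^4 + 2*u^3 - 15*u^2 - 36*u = (u)*(u^3 + 2*u^2 - 15*u - 36) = u*(u - 4)*(u^2 + 6*u + 9) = u*(u - 4)*(u + 3)*(u + 3)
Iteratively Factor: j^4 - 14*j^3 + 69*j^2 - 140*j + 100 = (j - 5)*(j^3 - 9*j^2 + 24*j - 20) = (j - 5)^2*(j^2 - 4*j + 4) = (j - 5)^2*(j - 2)*(j - 2)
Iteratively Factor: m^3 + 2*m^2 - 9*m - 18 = (m - 3)*(m^2 + 5*m + 6) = (m - 3)*(m + 2)*(m + 3)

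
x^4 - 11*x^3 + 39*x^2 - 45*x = x*(x - 5)*(x - 3)^2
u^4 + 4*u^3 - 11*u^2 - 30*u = u*(u - 3)*(u + 2)*(u + 5)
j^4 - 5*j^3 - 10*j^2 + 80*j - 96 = (j - 4)*(j - 3)*(j - 2)*(j + 4)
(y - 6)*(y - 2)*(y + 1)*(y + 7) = y^4 - 45*y^2 + 40*y + 84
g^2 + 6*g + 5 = (g + 1)*(g + 5)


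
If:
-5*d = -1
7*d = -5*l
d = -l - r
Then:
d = 1/5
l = -7/25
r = 2/25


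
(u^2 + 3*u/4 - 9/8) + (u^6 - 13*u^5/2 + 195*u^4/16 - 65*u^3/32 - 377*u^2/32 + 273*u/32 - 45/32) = u^6 - 13*u^5/2 + 195*u^4/16 - 65*u^3/32 - 345*u^2/32 + 297*u/32 - 81/32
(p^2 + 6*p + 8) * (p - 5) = p^3 + p^2 - 22*p - 40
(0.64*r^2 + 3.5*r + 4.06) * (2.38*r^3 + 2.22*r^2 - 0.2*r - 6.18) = 1.5232*r^5 + 9.7508*r^4 + 17.3048*r^3 + 4.358*r^2 - 22.442*r - 25.0908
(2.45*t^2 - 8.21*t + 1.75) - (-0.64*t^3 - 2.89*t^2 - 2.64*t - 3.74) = 0.64*t^3 + 5.34*t^2 - 5.57*t + 5.49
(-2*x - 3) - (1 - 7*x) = 5*x - 4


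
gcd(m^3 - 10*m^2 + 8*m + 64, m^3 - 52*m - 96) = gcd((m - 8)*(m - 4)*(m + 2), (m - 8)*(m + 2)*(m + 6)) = m^2 - 6*m - 16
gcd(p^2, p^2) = p^2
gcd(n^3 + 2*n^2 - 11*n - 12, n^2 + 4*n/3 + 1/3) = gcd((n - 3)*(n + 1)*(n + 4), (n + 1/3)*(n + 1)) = n + 1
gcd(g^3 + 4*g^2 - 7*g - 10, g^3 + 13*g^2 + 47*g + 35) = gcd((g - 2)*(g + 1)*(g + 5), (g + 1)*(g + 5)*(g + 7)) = g^2 + 6*g + 5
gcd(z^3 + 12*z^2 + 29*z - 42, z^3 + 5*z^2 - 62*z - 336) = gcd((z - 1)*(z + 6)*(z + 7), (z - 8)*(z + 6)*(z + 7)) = z^2 + 13*z + 42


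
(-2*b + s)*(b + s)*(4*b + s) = -8*b^3 - 6*b^2*s + 3*b*s^2 + s^3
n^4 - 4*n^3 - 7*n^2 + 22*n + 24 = (n - 4)*(n - 3)*(n + 1)*(n + 2)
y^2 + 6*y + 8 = (y + 2)*(y + 4)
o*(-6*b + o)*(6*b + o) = -36*b^2*o + o^3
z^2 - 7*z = z*(z - 7)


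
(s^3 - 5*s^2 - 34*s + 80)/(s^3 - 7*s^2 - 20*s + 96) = (s^2 + 3*s - 10)/(s^2 + s - 12)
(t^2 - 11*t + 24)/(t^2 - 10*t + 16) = (t - 3)/(t - 2)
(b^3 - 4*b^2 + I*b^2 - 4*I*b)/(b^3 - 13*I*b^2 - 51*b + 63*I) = b*(b^2 + b*(-4 + I) - 4*I)/(b^3 - 13*I*b^2 - 51*b + 63*I)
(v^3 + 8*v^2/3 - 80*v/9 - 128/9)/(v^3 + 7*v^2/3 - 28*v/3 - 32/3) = (v + 4/3)/(v + 1)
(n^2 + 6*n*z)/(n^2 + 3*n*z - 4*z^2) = n*(n + 6*z)/(n^2 + 3*n*z - 4*z^2)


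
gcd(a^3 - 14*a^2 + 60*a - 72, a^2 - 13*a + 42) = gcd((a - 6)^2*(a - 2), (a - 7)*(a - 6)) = a - 6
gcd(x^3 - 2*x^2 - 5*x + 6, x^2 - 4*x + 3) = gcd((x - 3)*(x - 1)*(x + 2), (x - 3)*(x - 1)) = x^2 - 4*x + 3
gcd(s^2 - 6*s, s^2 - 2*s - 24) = s - 6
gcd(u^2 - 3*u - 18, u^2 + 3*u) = u + 3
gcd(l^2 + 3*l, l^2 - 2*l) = l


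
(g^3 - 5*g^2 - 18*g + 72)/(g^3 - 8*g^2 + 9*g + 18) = (g + 4)/(g + 1)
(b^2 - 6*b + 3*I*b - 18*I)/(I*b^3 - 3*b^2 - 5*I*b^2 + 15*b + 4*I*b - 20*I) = (-I*b^2 + b*(3 + 6*I) - 18)/(b^3 + b^2*(-5 + 3*I) + b*(4 - 15*I) - 20)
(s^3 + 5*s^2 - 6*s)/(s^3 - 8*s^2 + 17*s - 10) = s*(s + 6)/(s^2 - 7*s + 10)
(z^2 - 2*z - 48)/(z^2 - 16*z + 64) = (z + 6)/(z - 8)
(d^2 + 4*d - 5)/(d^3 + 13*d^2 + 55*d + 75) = (d - 1)/(d^2 + 8*d + 15)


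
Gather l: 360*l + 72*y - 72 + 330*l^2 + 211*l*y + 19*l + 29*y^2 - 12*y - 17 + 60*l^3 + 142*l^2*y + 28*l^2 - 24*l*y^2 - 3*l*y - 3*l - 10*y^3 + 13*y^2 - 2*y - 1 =60*l^3 + l^2*(142*y + 358) + l*(-24*y^2 + 208*y + 376) - 10*y^3 + 42*y^2 + 58*y - 90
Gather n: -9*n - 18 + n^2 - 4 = n^2 - 9*n - 22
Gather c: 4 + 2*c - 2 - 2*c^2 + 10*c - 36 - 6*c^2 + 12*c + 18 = -8*c^2 + 24*c - 16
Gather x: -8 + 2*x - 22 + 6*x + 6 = 8*x - 24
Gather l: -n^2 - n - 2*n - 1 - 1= -n^2 - 3*n - 2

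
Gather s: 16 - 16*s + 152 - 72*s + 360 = 528 - 88*s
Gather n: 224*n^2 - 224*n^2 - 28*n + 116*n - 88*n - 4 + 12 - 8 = 0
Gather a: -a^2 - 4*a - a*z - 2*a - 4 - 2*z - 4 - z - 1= -a^2 + a*(-z - 6) - 3*z - 9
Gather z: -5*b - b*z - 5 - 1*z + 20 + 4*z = -5*b + z*(3 - b) + 15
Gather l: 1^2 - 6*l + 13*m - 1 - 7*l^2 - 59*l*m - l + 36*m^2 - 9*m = -7*l^2 + l*(-59*m - 7) + 36*m^2 + 4*m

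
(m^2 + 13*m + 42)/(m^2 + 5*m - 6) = (m + 7)/(m - 1)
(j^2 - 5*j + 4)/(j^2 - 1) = (j - 4)/(j + 1)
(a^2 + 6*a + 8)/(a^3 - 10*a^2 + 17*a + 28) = (a^2 + 6*a + 8)/(a^3 - 10*a^2 + 17*a + 28)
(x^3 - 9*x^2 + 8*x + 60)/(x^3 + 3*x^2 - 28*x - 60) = (x - 6)/(x + 6)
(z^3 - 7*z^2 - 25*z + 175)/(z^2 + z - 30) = (z^2 - 2*z - 35)/(z + 6)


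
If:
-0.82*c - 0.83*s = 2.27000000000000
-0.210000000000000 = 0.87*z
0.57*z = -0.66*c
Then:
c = 0.21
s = -2.94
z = -0.24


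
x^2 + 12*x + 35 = (x + 5)*(x + 7)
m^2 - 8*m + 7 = (m - 7)*(m - 1)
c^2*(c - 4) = c^3 - 4*c^2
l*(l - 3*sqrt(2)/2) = l^2 - 3*sqrt(2)*l/2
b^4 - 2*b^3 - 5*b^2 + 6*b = b*(b - 3)*(b - 1)*(b + 2)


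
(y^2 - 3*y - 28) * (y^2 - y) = y^4 - 4*y^3 - 25*y^2 + 28*y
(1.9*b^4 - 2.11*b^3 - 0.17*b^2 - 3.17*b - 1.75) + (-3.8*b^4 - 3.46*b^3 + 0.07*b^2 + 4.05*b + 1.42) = -1.9*b^4 - 5.57*b^3 - 0.1*b^2 + 0.88*b - 0.33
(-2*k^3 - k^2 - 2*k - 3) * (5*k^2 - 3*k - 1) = -10*k^5 + k^4 - 5*k^3 - 8*k^2 + 11*k + 3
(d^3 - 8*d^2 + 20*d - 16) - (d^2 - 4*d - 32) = d^3 - 9*d^2 + 24*d + 16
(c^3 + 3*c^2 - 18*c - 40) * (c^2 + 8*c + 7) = c^5 + 11*c^4 + 13*c^3 - 163*c^2 - 446*c - 280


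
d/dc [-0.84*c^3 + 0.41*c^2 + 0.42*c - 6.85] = -2.52*c^2 + 0.82*c + 0.42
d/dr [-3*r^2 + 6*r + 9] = 6 - 6*r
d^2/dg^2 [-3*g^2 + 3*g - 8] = -6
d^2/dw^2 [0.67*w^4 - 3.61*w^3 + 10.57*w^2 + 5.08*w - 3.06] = 8.04*w^2 - 21.66*w + 21.14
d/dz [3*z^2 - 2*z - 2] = 6*z - 2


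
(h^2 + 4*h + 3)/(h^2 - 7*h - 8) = (h + 3)/(h - 8)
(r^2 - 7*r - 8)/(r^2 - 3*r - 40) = (r + 1)/(r + 5)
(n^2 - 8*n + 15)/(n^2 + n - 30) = (n - 3)/(n + 6)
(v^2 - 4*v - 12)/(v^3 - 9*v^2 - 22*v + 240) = (v + 2)/(v^2 - 3*v - 40)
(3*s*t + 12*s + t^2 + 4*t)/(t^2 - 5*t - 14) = (3*s*t + 12*s + t^2 + 4*t)/(t^2 - 5*t - 14)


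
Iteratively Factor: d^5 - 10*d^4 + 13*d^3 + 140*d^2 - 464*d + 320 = (d + 4)*(d^4 - 14*d^3 + 69*d^2 - 136*d + 80) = (d - 1)*(d + 4)*(d^3 - 13*d^2 + 56*d - 80) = (d - 5)*(d - 1)*(d + 4)*(d^2 - 8*d + 16) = (d - 5)*(d - 4)*(d - 1)*(d + 4)*(d - 4)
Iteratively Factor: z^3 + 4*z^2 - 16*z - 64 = (z - 4)*(z^2 + 8*z + 16) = (z - 4)*(z + 4)*(z + 4)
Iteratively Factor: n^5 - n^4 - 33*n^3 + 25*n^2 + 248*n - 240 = (n - 3)*(n^4 + 2*n^3 - 27*n^2 - 56*n + 80) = (n - 3)*(n + 4)*(n^3 - 2*n^2 - 19*n + 20) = (n - 3)*(n - 1)*(n + 4)*(n^2 - n - 20) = (n - 3)*(n - 1)*(n + 4)^2*(n - 5)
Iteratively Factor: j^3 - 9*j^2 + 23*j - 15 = (j - 1)*(j^2 - 8*j + 15) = (j - 3)*(j - 1)*(j - 5)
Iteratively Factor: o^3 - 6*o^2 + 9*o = (o)*(o^2 - 6*o + 9) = o*(o - 3)*(o - 3)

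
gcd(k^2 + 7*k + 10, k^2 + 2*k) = k + 2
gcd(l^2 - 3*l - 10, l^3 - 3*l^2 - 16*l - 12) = l + 2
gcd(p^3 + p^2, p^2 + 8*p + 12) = 1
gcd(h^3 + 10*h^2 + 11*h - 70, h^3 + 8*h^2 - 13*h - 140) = h^2 + 12*h + 35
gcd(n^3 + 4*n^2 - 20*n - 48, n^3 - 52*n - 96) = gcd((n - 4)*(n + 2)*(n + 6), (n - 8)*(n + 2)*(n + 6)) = n^2 + 8*n + 12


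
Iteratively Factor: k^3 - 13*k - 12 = (k - 4)*(k^2 + 4*k + 3) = (k - 4)*(k + 3)*(k + 1)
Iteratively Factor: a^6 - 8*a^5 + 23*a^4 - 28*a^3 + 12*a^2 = (a - 2)*(a^5 - 6*a^4 + 11*a^3 - 6*a^2) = (a - 2)*(a - 1)*(a^4 - 5*a^3 + 6*a^2) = (a - 3)*(a - 2)*(a - 1)*(a^3 - 2*a^2) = (a - 3)*(a - 2)^2*(a - 1)*(a^2) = a*(a - 3)*(a - 2)^2*(a - 1)*(a)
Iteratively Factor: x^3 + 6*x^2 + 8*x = (x + 4)*(x^2 + 2*x) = x*(x + 4)*(x + 2)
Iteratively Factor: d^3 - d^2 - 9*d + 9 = (d - 3)*(d^2 + 2*d - 3) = (d - 3)*(d + 3)*(d - 1)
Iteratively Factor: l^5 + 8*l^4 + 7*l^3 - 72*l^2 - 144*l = (l + 3)*(l^4 + 5*l^3 - 8*l^2 - 48*l) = l*(l + 3)*(l^3 + 5*l^2 - 8*l - 48) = l*(l + 3)*(l + 4)*(l^2 + l - 12) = l*(l - 3)*(l + 3)*(l + 4)*(l + 4)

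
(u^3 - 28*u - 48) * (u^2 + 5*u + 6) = u^5 + 5*u^4 - 22*u^3 - 188*u^2 - 408*u - 288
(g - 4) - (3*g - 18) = 14 - 2*g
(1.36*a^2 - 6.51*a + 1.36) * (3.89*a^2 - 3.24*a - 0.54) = 5.2904*a^4 - 29.7303*a^3 + 25.6484*a^2 - 0.891*a - 0.7344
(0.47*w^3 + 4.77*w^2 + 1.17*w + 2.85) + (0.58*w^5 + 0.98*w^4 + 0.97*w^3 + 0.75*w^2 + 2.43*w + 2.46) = 0.58*w^5 + 0.98*w^4 + 1.44*w^3 + 5.52*w^2 + 3.6*w + 5.31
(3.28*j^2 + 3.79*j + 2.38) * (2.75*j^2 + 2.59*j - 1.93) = 9.02*j^4 + 18.9177*j^3 + 10.0307*j^2 - 1.1505*j - 4.5934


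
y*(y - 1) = y^2 - y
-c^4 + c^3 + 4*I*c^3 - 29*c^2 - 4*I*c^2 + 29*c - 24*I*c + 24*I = (c - 8*I)*(c + 3*I)*(-I*c + 1)*(-I*c + I)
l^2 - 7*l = l*(l - 7)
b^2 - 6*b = b*(b - 6)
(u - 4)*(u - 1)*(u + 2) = u^3 - 3*u^2 - 6*u + 8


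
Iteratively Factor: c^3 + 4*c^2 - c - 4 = (c + 1)*(c^2 + 3*c - 4) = (c + 1)*(c + 4)*(c - 1)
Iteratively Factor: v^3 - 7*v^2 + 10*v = (v - 5)*(v^2 - 2*v) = v*(v - 5)*(v - 2)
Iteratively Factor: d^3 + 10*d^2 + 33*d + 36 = (d + 4)*(d^2 + 6*d + 9) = (d + 3)*(d + 4)*(d + 3)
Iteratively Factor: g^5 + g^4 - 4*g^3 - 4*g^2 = (g + 2)*(g^4 - g^3 - 2*g^2) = (g - 2)*(g + 2)*(g^3 + g^2) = (g - 2)*(g + 1)*(g + 2)*(g^2) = g*(g - 2)*(g + 1)*(g + 2)*(g)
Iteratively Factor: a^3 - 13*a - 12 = (a - 4)*(a^2 + 4*a + 3) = (a - 4)*(a + 1)*(a + 3)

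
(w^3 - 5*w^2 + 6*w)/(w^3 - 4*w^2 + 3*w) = (w - 2)/(w - 1)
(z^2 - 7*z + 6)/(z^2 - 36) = (z - 1)/(z + 6)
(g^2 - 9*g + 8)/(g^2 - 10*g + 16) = (g - 1)/(g - 2)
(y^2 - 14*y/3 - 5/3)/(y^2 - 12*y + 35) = (y + 1/3)/(y - 7)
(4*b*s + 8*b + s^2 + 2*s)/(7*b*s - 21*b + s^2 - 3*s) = (4*b*s + 8*b + s^2 + 2*s)/(7*b*s - 21*b + s^2 - 3*s)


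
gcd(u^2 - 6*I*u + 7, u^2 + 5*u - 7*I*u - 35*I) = u - 7*I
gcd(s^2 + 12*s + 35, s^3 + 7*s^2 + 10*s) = s + 5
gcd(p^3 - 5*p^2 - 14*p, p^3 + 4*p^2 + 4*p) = p^2 + 2*p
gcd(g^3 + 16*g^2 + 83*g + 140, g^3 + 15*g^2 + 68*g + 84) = g + 7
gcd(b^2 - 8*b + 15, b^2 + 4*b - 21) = b - 3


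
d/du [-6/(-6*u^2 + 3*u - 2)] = 18*(1 - 4*u)/(6*u^2 - 3*u + 2)^2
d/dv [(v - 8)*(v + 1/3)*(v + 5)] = 3*v^2 - 16*v/3 - 41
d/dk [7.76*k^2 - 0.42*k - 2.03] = 15.52*k - 0.42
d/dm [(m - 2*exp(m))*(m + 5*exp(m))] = 3*m*exp(m) + 2*m - 20*exp(2*m) + 3*exp(m)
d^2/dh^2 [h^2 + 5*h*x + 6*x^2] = 2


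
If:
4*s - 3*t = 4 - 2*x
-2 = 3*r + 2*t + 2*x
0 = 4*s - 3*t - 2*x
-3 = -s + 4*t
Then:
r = -32/39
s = -1/13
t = -10/13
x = 1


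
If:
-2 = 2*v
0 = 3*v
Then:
No Solution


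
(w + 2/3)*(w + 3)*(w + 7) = w^3 + 32*w^2/3 + 83*w/3 + 14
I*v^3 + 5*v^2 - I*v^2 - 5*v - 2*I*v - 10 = (v - 2)*(v - 5*I)*(I*v + I)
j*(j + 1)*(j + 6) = j^3 + 7*j^2 + 6*j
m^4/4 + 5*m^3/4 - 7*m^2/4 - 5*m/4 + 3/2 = (m/4 + 1/4)*(m - 1)^2*(m + 6)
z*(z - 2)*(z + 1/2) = z^3 - 3*z^2/2 - z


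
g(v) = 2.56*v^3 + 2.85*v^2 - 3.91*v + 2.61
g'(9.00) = 669.47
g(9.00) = 2064.51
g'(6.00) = 306.77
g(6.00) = 634.71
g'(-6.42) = 276.04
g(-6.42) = -532.22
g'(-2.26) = 22.43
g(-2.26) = -3.55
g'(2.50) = 58.34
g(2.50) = 50.65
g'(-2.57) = 32.17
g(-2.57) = -11.97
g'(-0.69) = -4.19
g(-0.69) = 5.82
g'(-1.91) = 13.22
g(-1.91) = 2.64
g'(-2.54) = 31.16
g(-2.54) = -11.02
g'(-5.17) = 171.90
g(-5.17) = -254.76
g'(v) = 7.68*v^2 + 5.7*v - 3.91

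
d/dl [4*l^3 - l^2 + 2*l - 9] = 12*l^2 - 2*l + 2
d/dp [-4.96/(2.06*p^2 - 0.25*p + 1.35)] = (20.4352*p - 1.24)/(2.06*p^2 - 0.25*p + 1.35)^2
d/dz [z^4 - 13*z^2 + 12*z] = 4*z^3 - 26*z + 12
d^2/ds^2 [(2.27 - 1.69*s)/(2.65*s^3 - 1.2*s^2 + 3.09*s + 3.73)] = (-71.20815*s^5 + 223.5381*s^4 - 92.68767*s^3 + 331.59783*s^2 - 230.51649*s + 102.62628)/(18.609625*s^9 - 25.281*s^8 + 76.546575*s^7 + 17.896575*s^6 + 18.087795*s^5 + 164.99907*s^4 + 57.126144*s^3 + 56.756799*s^2 + 128.972583*s + 51.895117)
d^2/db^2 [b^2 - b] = 2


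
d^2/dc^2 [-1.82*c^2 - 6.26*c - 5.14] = -3.64000000000000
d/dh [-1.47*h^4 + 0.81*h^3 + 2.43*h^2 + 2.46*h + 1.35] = -5.88*h^3 + 2.43*h^2 + 4.86*h + 2.46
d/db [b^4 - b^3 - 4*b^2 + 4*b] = 4*b^3 - 3*b^2 - 8*b + 4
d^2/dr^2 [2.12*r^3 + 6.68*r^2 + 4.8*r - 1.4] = 12.72*r + 13.36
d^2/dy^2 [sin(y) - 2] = -sin(y)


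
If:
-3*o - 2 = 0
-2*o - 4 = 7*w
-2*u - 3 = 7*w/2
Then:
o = -2/3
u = -5/6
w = -8/21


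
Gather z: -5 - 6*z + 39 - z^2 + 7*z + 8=-z^2 + z + 42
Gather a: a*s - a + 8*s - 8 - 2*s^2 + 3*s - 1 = a*(s - 1) - 2*s^2 + 11*s - 9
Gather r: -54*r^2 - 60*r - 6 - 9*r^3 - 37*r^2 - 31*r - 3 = -9*r^3 - 91*r^2 - 91*r - 9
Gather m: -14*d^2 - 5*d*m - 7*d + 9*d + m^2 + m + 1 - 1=-14*d^2 + 2*d + m^2 + m*(1 - 5*d)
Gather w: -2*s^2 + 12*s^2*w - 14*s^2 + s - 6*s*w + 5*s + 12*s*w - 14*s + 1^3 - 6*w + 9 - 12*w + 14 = -16*s^2 - 8*s + w*(12*s^2 + 6*s - 18) + 24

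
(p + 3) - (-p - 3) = 2*p + 6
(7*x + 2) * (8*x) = 56*x^2 + 16*x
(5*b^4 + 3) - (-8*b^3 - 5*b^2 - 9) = 5*b^4 + 8*b^3 + 5*b^2 + 12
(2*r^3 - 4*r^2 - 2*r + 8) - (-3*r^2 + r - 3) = 2*r^3 - r^2 - 3*r + 11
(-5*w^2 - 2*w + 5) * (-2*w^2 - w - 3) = 10*w^4 + 9*w^3 + 7*w^2 + w - 15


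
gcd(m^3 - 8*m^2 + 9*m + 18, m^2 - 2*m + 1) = 1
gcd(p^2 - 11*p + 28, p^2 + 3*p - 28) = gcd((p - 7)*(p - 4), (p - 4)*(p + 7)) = p - 4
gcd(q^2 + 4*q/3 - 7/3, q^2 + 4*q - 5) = q - 1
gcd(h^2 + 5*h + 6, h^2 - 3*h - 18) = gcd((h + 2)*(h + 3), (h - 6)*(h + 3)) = h + 3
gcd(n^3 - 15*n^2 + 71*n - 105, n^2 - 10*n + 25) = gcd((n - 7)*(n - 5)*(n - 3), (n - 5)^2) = n - 5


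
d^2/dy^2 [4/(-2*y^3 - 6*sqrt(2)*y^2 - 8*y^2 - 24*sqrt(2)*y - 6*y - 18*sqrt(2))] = 4*((3*y + 4 + 3*sqrt(2))*(y^3 + 4*y^2 + 3*sqrt(2)*y^2 + 3*y + 12*sqrt(2)*y + 9*sqrt(2)) - (3*y^2 + 8*y + 6*sqrt(2)*y + 3 + 12*sqrt(2))^2)/(y^3 + 4*y^2 + 3*sqrt(2)*y^2 + 3*y + 12*sqrt(2)*y + 9*sqrt(2))^3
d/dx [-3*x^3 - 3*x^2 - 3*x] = -9*x^2 - 6*x - 3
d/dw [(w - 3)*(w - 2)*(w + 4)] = 3*w^2 - 2*w - 14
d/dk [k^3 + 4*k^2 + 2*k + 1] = 3*k^2 + 8*k + 2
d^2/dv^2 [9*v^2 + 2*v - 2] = 18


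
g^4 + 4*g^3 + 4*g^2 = g^2*(g + 2)^2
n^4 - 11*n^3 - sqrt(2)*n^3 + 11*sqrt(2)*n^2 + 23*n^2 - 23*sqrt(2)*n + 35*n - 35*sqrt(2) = (n - 7)*(n - 5)*(n + 1)*(n - sqrt(2))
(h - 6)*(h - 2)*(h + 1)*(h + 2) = h^4 - 5*h^3 - 10*h^2 + 20*h + 24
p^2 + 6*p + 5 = (p + 1)*(p + 5)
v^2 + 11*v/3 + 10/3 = (v + 5/3)*(v + 2)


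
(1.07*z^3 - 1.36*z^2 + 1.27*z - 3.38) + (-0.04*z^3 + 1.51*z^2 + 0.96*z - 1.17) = 1.03*z^3 + 0.15*z^2 + 2.23*z - 4.55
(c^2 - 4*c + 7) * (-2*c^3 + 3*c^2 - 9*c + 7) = -2*c^5 + 11*c^4 - 35*c^3 + 64*c^2 - 91*c + 49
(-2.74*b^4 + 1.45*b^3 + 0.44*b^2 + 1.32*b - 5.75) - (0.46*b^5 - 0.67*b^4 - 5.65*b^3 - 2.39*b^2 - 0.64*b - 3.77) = -0.46*b^5 - 2.07*b^4 + 7.1*b^3 + 2.83*b^2 + 1.96*b - 1.98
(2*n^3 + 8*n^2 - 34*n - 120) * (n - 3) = 2*n^4 + 2*n^3 - 58*n^2 - 18*n + 360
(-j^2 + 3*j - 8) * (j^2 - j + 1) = -j^4 + 4*j^3 - 12*j^2 + 11*j - 8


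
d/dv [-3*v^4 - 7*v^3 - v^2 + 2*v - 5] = -12*v^3 - 21*v^2 - 2*v + 2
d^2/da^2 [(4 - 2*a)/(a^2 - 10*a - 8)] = 4*(4*(a - 5)^2*(a - 2) + 3*(a - 4)*(-a^2 + 10*a + 8))/(-a^2 + 10*a + 8)^3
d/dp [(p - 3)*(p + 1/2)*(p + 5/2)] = 3*p^2 - 31/4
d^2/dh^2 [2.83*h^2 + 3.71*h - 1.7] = 5.66000000000000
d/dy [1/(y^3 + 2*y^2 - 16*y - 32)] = (-3*y^2 - 4*y + 16)/(y^3 + 2*y^2 - 16*y - 32)^2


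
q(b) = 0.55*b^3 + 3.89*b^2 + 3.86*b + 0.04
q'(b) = 1.65*b^2 + 7.78*b + 3.86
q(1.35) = 13.69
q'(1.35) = 17.37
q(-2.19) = 4.47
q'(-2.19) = -5.26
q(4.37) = 137.09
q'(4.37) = 69.37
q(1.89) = 24.94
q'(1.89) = 24.46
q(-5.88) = 0.02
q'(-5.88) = 15.16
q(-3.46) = 10.47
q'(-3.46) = -3.31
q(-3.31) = 9.94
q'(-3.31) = -3.81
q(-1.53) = 1.27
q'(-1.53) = -4.18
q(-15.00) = -1038.86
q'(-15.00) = 258.41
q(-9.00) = -120.56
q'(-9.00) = 67.49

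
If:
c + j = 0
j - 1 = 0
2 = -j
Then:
No Solution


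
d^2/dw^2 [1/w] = 2/w^3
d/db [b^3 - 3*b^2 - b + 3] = 3*b^2 - 6*b - 1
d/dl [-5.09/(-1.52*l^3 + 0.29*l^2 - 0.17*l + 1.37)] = (-23.2104*l^2 + 2.9522*l - 0.8653)/(1.52*l^3 - 0.29*l^2 + 0.17*l - 1.37)^2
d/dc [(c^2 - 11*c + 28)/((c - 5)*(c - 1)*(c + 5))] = (-c^4 + 22*c^3 - 120*c^2 + 106*c + 425)/(c^6 - 2*c^5 - 49*c^4 + 100*c^3 + 575*c^2 - 1250*c + 625)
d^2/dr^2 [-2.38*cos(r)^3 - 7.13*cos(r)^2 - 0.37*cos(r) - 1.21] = 2.155*cos(r) + 14.26*cos(2*r) + 5.355*cos(3*r)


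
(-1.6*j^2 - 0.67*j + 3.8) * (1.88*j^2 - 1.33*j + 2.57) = -3.008*j^4 + 0.8684*j^3 + 3.9231*j^2 - 6.7759*j + 9.766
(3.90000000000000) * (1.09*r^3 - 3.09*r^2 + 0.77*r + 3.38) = 4.251*r^3 - 12.051*r^2 + 3.003*r + 13.182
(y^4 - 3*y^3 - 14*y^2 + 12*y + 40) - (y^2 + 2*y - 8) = y^4 - 3*y^3 - 15*y^2 + 10*y + 48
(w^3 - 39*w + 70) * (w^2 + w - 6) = w^5 + w^4 - 45*w^3 + 31*w^2 + 304*w - 420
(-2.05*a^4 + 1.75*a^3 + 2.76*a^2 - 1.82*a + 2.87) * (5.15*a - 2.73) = -10.5575*a^5 + 14.609*a^4 + 9.4365*a^3 - 16.9078*a^2 + 19.7491*a - 7.8351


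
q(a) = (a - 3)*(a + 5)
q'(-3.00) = -4.00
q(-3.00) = -12.00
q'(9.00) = 20.00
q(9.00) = 84.00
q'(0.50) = 3.00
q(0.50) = -13.75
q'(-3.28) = -4.56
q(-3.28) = -10.80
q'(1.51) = 5.02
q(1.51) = -9.70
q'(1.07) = 4.14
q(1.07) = -11.72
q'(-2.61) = -3.22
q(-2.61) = -13.41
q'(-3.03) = -4.06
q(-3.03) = -11.88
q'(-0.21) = 1.58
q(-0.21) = -15.38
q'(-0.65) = 0.70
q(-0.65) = -15.88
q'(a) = 2*a + 2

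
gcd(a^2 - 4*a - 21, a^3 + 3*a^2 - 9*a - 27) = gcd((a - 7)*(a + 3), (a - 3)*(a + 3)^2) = a + 3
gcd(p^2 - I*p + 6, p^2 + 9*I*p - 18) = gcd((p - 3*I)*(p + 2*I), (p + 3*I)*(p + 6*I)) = 1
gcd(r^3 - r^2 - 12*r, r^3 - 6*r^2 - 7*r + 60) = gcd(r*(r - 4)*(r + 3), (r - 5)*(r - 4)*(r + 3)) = r^2 - r - 12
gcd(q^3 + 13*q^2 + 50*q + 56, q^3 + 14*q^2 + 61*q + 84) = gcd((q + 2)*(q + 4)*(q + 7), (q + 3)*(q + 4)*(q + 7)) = q^2 + 11*q + 28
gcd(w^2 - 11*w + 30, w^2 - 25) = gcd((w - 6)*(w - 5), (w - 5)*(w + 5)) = w - 5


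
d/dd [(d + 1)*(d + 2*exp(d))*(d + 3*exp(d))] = 5*d^2*exp(d) + 3*d^2 + 12*d*exp(2*d) + 15*d*exp(d) + 2*d + 18*exp(2*d) + 5*exp(d)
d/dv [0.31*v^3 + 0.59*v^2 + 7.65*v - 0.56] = 0.93*v^2 + 1.18*v + 7.65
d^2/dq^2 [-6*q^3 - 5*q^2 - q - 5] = -36*q - 10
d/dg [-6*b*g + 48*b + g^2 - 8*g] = -6*b + 2*g - 8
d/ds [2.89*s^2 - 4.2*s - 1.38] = 5.78*s - 4.2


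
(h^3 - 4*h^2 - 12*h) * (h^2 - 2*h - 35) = h^5 - 6*h^4 - 39*h^3 + 164*h^2 + 420*h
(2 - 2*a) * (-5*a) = 10*a^2 - 10*a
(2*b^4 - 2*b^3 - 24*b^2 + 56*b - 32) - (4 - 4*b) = 2*b^4 - 2*b^3 - 24*b^2 + 60*b - 36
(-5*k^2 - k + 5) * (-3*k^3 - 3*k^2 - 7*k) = 15*k^5 + 18*k^4 + 23*k^3 - 8*k^2 - 35*k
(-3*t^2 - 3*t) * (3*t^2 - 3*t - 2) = -9*t^4 + 15*t^2 + 6*t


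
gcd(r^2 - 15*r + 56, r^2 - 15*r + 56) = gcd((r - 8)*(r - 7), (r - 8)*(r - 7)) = r^2 - 15*r + 56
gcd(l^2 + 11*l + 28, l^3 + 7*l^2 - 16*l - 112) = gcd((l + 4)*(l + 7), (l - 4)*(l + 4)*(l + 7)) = l^2 + 11*l + 28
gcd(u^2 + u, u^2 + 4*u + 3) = u + 1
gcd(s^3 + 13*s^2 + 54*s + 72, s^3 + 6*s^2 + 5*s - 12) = s^2 + 7*s + 12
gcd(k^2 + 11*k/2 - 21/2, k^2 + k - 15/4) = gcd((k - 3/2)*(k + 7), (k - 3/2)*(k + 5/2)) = k - 3/2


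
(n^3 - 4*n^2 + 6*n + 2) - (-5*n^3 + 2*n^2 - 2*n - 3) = 6*n^3 - 6*n^2 + 8*n + 5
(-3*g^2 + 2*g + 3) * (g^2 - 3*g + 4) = -3*g^4 + 11*g^3 - 15*g^2 - g + 12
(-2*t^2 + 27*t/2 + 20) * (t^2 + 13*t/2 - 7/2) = -2*t^4 + t^3/2 + 459*t^2/4 + 331*t/4 - 70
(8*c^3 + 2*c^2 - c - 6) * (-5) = -40*c^3 - 10*c^2 + 5*c + 30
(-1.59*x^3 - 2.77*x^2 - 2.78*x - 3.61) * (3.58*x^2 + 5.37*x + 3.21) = -5.6922*x^5 - 18.4549*x^4 - 29.9312*x^3 - 36.7441*x^2 - 28.3095*x - 11.5881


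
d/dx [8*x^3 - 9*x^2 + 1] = 6*x*(4*x - 3)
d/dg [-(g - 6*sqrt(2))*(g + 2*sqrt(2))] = -2*g + 4*sqrt(2)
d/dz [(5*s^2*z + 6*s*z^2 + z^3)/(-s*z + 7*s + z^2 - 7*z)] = (z*(s - 2*z + 7)*(5*s^2 + 6*s*z + z^2) - (5*s^2 + 12*s*z + 3*z^2)*(s*z - 7*s - z^2 + 7*z))/(s*z - 7*s - z^2 + 7*z)^2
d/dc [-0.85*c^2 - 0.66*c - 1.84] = -1.7*c - 0.66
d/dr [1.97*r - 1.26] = 1.97000000000000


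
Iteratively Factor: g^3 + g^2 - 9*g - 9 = (g + 3)*(g^2 - 2*g - 3) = (g - 3)*(g + 3)*(g + 1)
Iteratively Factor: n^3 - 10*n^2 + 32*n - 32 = (n - 2)*(n^2 - 8*n + 16) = (n - 4)*(n - 2)*(n - 4)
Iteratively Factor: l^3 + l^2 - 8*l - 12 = (l + 2)*(l^2 - l - 6) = (l + 2)^2*(l - 3)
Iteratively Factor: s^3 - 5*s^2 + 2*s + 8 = (s + 1)*(s^2 - 6*s + 8) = (s - 4)*(s + 1)*(s - 2)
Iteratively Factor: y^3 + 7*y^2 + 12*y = (y + 3)*(y^2 + 4*y) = y*(y + 3)*(y + 4)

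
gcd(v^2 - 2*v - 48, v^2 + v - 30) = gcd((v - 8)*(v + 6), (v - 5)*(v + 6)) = v + 6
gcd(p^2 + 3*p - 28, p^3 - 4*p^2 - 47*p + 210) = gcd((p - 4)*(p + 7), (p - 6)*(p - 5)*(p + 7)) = p + 7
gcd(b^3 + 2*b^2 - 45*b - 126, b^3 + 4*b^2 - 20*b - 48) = b + 6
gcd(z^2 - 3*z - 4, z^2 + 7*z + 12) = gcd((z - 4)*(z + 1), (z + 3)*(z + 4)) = 1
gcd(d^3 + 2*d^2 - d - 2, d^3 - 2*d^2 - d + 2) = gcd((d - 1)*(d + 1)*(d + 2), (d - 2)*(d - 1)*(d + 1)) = d^2 - 1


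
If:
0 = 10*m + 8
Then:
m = -4/5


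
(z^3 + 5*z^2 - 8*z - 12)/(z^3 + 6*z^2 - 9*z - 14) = (z + 6)/(z + 7)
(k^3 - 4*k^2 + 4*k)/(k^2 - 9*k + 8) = k*(k^2 - 4*k + 4)/(k^2 - 9*k + 8)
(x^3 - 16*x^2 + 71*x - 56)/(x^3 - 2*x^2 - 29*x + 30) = (x^2 - 15*x + 56)/(x^2 - x - 30)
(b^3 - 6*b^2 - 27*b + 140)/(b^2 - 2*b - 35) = b - 4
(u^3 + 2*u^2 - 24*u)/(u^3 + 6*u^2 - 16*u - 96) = u/(u + 4)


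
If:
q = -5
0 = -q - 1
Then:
No Solution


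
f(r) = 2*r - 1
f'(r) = 2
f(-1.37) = -3.74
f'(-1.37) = 2.00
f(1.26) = 1.52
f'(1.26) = 2.00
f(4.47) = 7.94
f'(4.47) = 2.00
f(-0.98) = -2.96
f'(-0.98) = 2.00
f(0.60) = 0.20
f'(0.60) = 2.00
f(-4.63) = -10.26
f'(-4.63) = 2.00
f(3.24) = 5.48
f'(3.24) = 2.00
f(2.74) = 4.48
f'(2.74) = 2.00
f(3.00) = 5.00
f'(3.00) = 2.00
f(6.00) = 11.00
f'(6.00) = 2.00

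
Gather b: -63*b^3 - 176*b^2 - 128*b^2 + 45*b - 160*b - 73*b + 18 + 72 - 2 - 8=-63*b^3 - 304*b^2 - 188*b + 80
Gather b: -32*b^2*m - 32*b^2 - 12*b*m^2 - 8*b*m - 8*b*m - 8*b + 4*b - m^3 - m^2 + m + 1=b^2*(-32*m - 32) + b*(-12*m^2 - 16*m - 4) - m^3 - m^2 + m + 1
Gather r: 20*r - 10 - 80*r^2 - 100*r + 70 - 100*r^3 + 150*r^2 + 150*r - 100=-100*r^3 + 70*r^2 + 70*r - 40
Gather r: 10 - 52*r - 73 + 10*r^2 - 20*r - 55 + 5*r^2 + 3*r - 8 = 15*r^2 - 69*r - 126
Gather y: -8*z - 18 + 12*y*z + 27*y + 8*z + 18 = y*(12*z + 27)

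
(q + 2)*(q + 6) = q^2 + 8*q + 12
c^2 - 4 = (c - 2)*(c + 2)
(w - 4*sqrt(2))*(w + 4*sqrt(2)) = w^2 - 32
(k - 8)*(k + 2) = k^2 - 6*k - 16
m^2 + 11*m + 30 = (m + 5)*(m + 6)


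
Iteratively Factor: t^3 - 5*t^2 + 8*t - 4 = (t - 2)*(t^2 - 3*t + 2) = (t - 2)*(t - 1)*(t - 2)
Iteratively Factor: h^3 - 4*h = (h - 2)*(h^2 + 2*h) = (h - 2)*(h + 2)*(h)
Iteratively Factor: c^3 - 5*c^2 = (c - 5)*(c^2) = c*(c - 5)*(c)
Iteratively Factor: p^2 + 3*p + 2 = (p + 2)*(p + 1)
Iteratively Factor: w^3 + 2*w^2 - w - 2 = (w + 1)*(w^2 + w - 2) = (w + 1)*(w + 2)*(w - 1)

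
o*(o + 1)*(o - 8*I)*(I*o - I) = I*o^4 + 8*o^3 - I*o^2 - 8*o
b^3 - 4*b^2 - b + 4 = (b - 4)*(b - 1)*(b + 1)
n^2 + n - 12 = (n - 3)*(n + 4)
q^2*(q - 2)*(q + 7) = q^4 + 5*q^3 - 14*q^2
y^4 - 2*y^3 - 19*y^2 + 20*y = y*(y - 5)*(y - 1)*(y + 4)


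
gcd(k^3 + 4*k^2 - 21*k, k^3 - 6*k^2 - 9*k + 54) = k - 3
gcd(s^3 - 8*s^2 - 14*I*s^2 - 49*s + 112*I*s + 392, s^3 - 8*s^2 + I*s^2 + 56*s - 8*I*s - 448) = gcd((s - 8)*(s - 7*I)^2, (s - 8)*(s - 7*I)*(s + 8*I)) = s^2 + s*(-8 - 7*I) + 56*I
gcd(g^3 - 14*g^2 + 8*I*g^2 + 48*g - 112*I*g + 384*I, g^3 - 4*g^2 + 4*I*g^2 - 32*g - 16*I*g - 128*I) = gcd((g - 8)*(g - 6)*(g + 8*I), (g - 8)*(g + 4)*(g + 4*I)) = g - 8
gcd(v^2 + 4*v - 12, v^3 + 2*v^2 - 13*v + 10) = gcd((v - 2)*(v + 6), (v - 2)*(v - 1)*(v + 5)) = v - 2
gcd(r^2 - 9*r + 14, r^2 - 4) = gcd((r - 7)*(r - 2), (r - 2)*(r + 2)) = r - 2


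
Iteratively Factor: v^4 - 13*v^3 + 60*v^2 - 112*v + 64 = (v - 4)*(v^3 - 9*v^2 + 24*v - 16) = (v - 4)^2*(v^2 - 5*v + 4) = (v - 4)^2*(v - 1)*(v - 4)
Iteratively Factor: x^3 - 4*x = (x + 2)*(x^2 - 2*x) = (x - 2)*(x + 2)*(x)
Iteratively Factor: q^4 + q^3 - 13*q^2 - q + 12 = (q + 4)*(q^3 - 3*q^2 - q + 3) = (q + 1)*(q + 4)*(q^2 - 4*q + 3) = (q - 3)*(q + 1)*(q + 4)*(q - 1)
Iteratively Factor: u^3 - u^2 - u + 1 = (u + 1)*(u^2 - 2*u + 1) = (u - 1)*(u + 1)*(u - 1)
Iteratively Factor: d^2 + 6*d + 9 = (d + 3)*(d + 3)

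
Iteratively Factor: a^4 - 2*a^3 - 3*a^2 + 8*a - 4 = (a - 1)*(a^3 - a^2 - 4*a + 4) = (a - 1)*(a + 2)*(a^2 - 3*a + 2) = (a - 1)^2*(a + 2)*(a - 2)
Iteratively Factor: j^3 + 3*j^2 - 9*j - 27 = (j - 3)*(j^2 + 6*j + 9) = (j - 3)*(j + 3)*(j + 3)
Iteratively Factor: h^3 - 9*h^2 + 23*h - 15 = (h - 3)*(h^2 - 6*h + 5) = (h - 3)*(h - 1)*(h - 5)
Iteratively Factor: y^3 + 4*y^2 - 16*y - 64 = (y - 4)*(y^2 + 8*y + 16) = (y - 4)*(y + 4)*(y + 4)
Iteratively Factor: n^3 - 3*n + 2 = (n + 2)*(n^2 - 2*n + 1) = (n - 1)*(n + 2)*(n - 1)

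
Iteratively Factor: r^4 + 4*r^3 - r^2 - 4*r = (r)*(r^3 + 4*r^2 - r - 4) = r*(r - 1)*(r^2 + 5*r + 4) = r*(r - 1)*(r + 4)*(r + 1)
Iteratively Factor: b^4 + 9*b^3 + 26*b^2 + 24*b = (b + 3)*(b^3 + 6*b^2 + 8*b) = (b + 3)*(b + 4)*(b^2 + 2*b) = (b + 2)*(b + 3)*(b + 4)*(b)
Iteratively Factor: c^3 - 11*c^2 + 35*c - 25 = (c - 5)*(c^2 - 6*c + 5) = (c - 5)^2*(c - 1)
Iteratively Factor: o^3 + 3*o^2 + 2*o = (o + 1)*(o^2 + 2*o) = o*(o + 1)*(o + 2)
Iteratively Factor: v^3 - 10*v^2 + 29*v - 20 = (v - 4)*(v^2 - 6*v + 5) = (v - 4)*(v - 1)*(v - 5)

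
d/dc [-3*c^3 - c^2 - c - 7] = -9*c^2 - 2*c - 1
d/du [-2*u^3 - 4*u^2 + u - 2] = -6*u^2 - 8*u + 1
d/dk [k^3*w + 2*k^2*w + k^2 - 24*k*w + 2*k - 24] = 3*k^2*w + 4*k*w + 2*k - 24*w + 2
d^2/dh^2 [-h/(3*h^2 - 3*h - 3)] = 2*(-h^3 - 3*h + 1)/(3*(h^6 - 3*h^5 + 5*h^3 - 3*h - 1))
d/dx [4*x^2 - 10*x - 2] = 8*x - 10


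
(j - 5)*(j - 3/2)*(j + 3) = j^3 - 7*j^2/2 - 12*j + 45/2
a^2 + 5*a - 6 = (a - 1)*(a + 6)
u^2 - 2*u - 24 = (u - 6)*(u + 4)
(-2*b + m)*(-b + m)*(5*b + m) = 10*b^3 - 13*b^2*m + 2*b*m^2 + m^3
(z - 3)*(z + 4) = z^2 + z - 12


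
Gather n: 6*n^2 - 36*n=6*n^2 - 36*n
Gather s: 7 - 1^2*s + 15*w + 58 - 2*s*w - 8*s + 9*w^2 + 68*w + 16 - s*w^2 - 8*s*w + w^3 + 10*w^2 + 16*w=s*(-w^2 - 10*w - 9) + w^3 + 19*w^2 + 99*w + 81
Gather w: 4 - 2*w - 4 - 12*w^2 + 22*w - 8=-12*w^2 + 20*w - 8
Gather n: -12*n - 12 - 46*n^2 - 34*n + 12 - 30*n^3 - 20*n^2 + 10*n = -30*n^3 - 66*n^2 - 36*n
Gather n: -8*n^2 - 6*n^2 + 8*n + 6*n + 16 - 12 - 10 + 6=-14*n^2 + 14*n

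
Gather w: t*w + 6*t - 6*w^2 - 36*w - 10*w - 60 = 6*t - 6*w^2 + w*(t - 46) - 60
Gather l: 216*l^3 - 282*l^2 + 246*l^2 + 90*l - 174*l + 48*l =216*l^3 - 36*l^2 - 36*l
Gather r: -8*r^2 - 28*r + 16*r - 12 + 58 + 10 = -8*r^2 - 12*r + 56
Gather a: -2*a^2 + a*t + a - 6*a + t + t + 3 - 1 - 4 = -2*a^2 + a*(t - 5) + 2*t - 2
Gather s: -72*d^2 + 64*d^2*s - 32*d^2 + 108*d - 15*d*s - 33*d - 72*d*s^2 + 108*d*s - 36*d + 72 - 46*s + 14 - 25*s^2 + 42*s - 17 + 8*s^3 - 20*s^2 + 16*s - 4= -104*d^2 + 39*d + 8*s^3 + s^2*(-72*d - 45) + s*(64*d^2 + 93*d + 12) + 65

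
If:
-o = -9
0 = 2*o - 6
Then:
No Solution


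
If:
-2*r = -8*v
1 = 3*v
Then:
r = 4/3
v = 1/3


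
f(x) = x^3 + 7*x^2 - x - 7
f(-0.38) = -5.66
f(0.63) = -4.60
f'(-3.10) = -15.57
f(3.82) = 147.07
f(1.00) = 0.00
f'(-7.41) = 59.98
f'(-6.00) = 23.00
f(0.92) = -1.22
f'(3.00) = 68.00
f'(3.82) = 96.26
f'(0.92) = 14.42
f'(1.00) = 16.00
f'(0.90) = 14.03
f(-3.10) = 33.58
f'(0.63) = 9.01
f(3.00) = 80.00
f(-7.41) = -22.10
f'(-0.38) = -5.89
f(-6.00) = 35.00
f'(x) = 3*x^2 + 14*x - 1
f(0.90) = -1.50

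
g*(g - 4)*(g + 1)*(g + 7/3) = g^4 - 2*g^3/3 - 11*g^2 - 28*g/3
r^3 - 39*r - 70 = (r - 7)*(r + 2)*(r + 5)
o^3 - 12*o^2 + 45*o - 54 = (o - 6)*(o - 3)^2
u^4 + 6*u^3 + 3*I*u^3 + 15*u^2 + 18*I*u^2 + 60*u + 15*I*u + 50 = (u + 1)*(u + 5)*(u - 2*I)*(u + 5*I)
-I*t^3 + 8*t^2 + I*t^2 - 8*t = t*(t + 8*I)*(-I*t + I)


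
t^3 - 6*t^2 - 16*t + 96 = (t - 6)*(t - 4)*(t + 4)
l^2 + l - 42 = (l - 6)*(l + 7)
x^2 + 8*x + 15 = (x + 3)*(x + 5)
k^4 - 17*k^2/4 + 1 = (k - 2)*(k - 1/2)*(k + 1/2)*(k + 2)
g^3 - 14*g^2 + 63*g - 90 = (g - 6)*(g - 5)*(g - 3)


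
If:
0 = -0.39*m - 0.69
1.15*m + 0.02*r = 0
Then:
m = -1.77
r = 101.73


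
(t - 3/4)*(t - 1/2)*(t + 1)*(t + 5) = t^4 + 19*t^3/4 - 17*t^2/8 - 4*t + 15/8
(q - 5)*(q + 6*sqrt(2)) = q^2 - 5*q + 6*sqrt(2)*q - 30*sqrt(2)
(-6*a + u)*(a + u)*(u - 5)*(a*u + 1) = -6*a^3*u^2 + 30*a^3*u - 5*a^2*u^3 + 25*a^2*u^2 - 6*a^2*u + 30*a^2 + a*u^4 - 5*a*u^3 - 5*a*u^2 + 25*a*u + u^3 - 5*u^2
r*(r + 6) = r^2 + 6*r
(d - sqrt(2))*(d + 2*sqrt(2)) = d^2 + sqrt(2)*d - 4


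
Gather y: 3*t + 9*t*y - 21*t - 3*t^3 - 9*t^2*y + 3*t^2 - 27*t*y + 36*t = -3*t^3 + 3*t^2 + 18*t + y*(-9*t^2 - 18*t)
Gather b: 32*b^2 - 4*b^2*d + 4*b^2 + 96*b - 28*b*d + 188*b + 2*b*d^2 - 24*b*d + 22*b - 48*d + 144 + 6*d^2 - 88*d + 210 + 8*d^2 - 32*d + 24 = b^2*(36 - 4*d) + b*(2*d^2 - 52*d + 306) + 14*d^2 - 168*d + 378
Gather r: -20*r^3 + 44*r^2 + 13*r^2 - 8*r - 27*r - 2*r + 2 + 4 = -20*r^3 + 57*r^2 - 37*r + 6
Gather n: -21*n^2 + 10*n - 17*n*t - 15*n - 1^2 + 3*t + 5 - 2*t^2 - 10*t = -21*n^2 + n*(-17*t - 5) - 2*t^2 - 7*t + 4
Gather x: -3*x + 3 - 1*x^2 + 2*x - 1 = -x^2 - x + 2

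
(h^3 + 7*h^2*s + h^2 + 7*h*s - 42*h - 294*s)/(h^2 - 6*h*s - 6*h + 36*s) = (-h^2 - 7*h*s - 7*h - 49*s)/(-h + 6*s)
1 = 1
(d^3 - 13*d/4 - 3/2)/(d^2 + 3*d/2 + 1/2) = (d^2 - d/2 - 3)/(d + 1)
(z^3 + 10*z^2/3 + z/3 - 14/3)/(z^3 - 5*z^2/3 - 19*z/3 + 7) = (z + 2)/(z - 3)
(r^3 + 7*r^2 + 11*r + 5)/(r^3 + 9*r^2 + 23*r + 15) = (r + 1)/(r + 3)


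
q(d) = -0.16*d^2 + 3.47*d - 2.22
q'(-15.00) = 8.27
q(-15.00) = -90.27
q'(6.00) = 1.55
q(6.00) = 12.84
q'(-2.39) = 4.23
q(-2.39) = -11.43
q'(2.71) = 2.60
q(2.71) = 6.01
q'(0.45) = 3.33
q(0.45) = -0.69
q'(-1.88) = 4.07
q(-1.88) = -9.31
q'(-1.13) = 3.83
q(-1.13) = -6.35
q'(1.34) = 3.04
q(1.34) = 2.14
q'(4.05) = 2.17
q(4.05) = 9.21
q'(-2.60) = 4.30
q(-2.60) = -12.32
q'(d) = 3.47 - 0.32*d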